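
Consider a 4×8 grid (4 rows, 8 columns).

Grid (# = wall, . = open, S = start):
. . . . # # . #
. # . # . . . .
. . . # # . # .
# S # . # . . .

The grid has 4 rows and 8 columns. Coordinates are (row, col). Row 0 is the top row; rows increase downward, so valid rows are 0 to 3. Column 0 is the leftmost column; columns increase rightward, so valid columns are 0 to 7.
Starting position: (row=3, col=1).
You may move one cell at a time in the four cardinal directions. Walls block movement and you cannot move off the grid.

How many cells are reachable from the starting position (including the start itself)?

Answer: Reachable cells: 10

Derivation:
BFS flood-fill from (row=3, col=1):
  Distance 0: (row=3, col=1)
  Distance 1: (row=2, col=1)
  Distance 2: (row=2, col=0), (row=2, col=2)
  Distance 3: (row=1, col=0), (row=1, col=2)
  Distance 4: (row=0, col=0), (row=0, col=2)
  Distance 5: (row=0, col=1), (row=0, col=3)
Total reachable: 10 (grid has 21 open cells total)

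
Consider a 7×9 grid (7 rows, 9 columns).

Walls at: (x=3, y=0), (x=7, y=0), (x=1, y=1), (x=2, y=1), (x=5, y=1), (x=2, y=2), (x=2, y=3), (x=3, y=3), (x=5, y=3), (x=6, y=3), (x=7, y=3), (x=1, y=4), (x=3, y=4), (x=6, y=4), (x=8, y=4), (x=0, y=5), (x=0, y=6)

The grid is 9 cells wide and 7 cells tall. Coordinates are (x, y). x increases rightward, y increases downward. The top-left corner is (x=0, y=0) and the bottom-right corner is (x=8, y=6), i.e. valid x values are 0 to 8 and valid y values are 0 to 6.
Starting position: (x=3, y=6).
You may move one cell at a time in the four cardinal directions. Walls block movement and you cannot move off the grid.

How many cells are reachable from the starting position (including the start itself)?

BFS flood-fill from (x=3, y=6):
  Distance 0: (x=3, y=6)
  Distance 1: (x=3, y=5), (x=2, y=6), (x=4, y=6)
  Distance 2: (x=2, y=5), (x=4, y=5), (x=1, y=6), (x=5, y=6)
  Distance 3: (x=2, y=4), (x=4, y=4), (x=1, y=5), (x=5, y=5), (x=6, y=6)
  Distance 4: (x=4, y=3), (x=5, y=4), (x=6, y=5), (x=7, y=6)
  Distance 5: (x=4, y=2), (x=7, y=5), (x=8, y=6)
  Distance 6: (x=4, y=1), (x=3, y=2), (x=5, y=2), (x=7, y=4), (x=8, y=5)
  Distance 7: (x=4, y=0), (x=3, y=1), (x=6, y=2)
  Distance 8: (x=5, y=0), (x=6, y=1), (x=7, y=2)
  Distance 9: (x=6, y=0), (x=7, y=1), (x=8, y=2)
  Distance 10: (x=8, y=1), (x=8, y=3)
  Distance 11: (x=8, y=0)
Total reachable: 37 (grid has 46 open cells total)

Answer: Reachable cells: 37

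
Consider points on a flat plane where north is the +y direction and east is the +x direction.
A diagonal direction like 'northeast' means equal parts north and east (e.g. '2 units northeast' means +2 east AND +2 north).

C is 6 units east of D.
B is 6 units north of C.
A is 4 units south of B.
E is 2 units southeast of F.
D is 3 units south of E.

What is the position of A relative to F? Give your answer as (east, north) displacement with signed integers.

Place F at the origin (east=0, north=0).
  E is 2 units southeast of F: delta (east=+2, north=-2); E at (east=2, north=-2).
  D is 3 units south of E: delta (east=+0, north=-3); D at (east=2, north=-5).
  C is 6 units east of D: delta (east=+6, north=+0); C at (east=8, north=-5).
  B is 6 units north of C: delta (east=+0, north=+6); B at (east=8, north=1).
  A is 4 units south of B: delta (east=+0, north=-4); A at (east=8, north=-3).
Therefore A relative to F: (east=8, north=-3).

Answer: A is at (east=8, north=-3) relative to F.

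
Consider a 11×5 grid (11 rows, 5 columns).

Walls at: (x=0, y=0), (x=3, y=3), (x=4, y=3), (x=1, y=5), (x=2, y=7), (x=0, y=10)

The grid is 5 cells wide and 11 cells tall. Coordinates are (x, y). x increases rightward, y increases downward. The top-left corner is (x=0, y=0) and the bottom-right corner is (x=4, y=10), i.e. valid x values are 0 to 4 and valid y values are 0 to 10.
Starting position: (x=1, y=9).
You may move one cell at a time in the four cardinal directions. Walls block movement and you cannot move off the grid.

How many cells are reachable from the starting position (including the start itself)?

BFS flood-fill from (x=1, y=9):
  Distance 0: (x=1, y=9)
  Distance 1: (x=1, y=8), (x=0, y=9), (x=2, y=9), (x=1, y=10)
  Distance 2: (x=1, y=7), (x=0, y=8), (x=2, y=8), (x=3, y=9), (x=2, y=10)
  Distance 3: (x=1, y=6), (x=0, y=7), (x=3, y=8), (x=4, y=9), (x=3, y=10)
  Distance 4: (x=0, y=6), (x=2, y=6), (x=3, y=7), (x=4, y=8), (x=4, y=10)
  Distance 5: (x=0, y=5), (x=2, y=5), (x=3, y=6), (x=4, y=7)
  Distance 6: (x=0, y=4), (x=2, y=4), (x=3, y=5), (x=4, y=6)
  Distance 7: (x=0, y=3), (x=2, y=3), (x=1, y=4), (x=3, y=4), (x=4, y=5)
  Distance 8: (x=0, y=2), (x=2, y=2), (x=1, y=3), (x=4, y=4)
  Distance 9: (x=0, y=1), (x=2, y=1), (x=1, y=2), (x=3, y=2)
  Distance 10: (x=2, y=0), (x=1, y=1), (x=3, y=1), (x=4, y=2)
  Distance 11: (x=1, y=0), (x=3, y=0), (x=4, y=1)
  Distance 12: (x=4, y=0)
Total reachable: 49 (grid has 49 open cells total)

Answer: Reachable cells: 49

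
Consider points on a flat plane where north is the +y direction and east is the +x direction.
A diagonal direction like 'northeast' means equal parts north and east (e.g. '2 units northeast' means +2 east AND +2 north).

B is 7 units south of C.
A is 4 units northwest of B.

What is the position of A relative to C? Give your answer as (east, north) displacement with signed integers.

Place C at the origin (east=0, north=0).
  B is 7 units south of C: delta (east=+0, north=-7); B at (east=0, north=-7).
  A is 4 units northwest of B: delta (east=-4, north=+4); A at (east=-4, north=-3).
Therefore A relative to C: (east=-4, north=-3).

Answer: A is at (east=-4, north=-3) relative to C.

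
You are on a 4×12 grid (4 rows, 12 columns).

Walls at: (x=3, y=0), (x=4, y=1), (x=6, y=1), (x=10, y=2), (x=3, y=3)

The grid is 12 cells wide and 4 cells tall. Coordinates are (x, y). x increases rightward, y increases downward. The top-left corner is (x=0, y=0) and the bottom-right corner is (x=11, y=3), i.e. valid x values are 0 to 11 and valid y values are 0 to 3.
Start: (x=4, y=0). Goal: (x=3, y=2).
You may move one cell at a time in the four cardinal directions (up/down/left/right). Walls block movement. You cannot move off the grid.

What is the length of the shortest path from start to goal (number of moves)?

BFS from (x=4, y=0) until reaching (x=3, y=2):
  Distance 0: (x=4, y=0)
  Distance 1: (x=5, y=0)
  Distance 2: (x=6, y=0), (x=5, y=1)
  Distance 3: (x=7, y=0), (x=5, y=2)
  Distance 4: (x=8, y=0), (x=7, y=1), (x=4, y=2), (x=6, y=2), (x=5, y=3)
  Distance 5: (x=9, y=0), (x=8, y=1), (x=3, y=2), (x=7, y=2), (x=4, y=3), (x=6, y=3)  <- goal reached here
One shortest path (5 moves): (x=4, y=0) -> (x=5, y=0) -> (x=5, y=1) -> (x=5, y=2) -> (x=4, y=2) -> (x=3, y=2)

Answer: Shortest path length: 5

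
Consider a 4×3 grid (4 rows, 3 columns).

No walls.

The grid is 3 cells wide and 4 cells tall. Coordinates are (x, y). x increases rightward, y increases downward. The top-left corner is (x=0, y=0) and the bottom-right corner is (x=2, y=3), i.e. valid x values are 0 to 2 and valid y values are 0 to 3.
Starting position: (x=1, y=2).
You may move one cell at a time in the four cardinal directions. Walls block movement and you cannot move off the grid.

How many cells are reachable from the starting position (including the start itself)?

Answer: Reachable cells: 12

Derivation:
BFS flood-fill from (x=1, y=2):
  Distance 0: (x=1, y=2)
  Distance 1: (x=1, y=1), (x=0, y=2), (x=2, y=2), (x=1, y=3)
  Distance 2: (x=1, y=0), (x=0, y=1), (x=2, y=1), (x=0, y=3), (x=2, y=3)
  Distance 3: (x=0, y=0), (x=2, y=0)
Total reachable: 12 (grid has 12 open cells total)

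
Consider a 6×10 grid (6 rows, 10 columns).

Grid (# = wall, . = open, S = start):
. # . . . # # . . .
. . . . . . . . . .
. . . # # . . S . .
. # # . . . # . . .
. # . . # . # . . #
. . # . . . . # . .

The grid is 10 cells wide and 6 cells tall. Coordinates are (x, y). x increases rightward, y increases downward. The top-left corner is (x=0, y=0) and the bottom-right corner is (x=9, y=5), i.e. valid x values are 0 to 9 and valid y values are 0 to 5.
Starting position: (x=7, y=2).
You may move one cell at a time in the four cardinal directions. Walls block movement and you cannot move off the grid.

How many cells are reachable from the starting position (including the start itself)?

BFS flood-fill from (x=7, y=2):
  Distance 0: (x=7, y=2)
  Distance 1: (x=7, y=1), (x=6, y=2), (x=8, y=2), (x=7, y=3)
  Distance 2: (x=7, y=0), (x=6, y=1), (x=8, y=1), (x=5, y=2), (x=9, y=2), (x=8, y=3), (x=7, y=4)
  Distance 3: (x=8, y=0), (x=5, y=1), (x=9, y=1), (x=5, y=3), (x=9, y=3), (x=8, y=4)
  Distance 4: (x=9, y=0), (x=4, y=1), (x=4, y=3), (x=5, y=4), (x=8, y=5)
  Distance 5: (x=4, y=0), (x=3, y=1), (x=3, y=3), (x=5, y=5), (x=9, y=5)
  Distance 6: (x=3, y=0), (x=2, y=1), (x=3, y=4), (x=4, y=5), (x=6, y=5)
  Distance 7: (x=2, y=0), (x=1, y=1), (x=2, y=2), (x=2, y=4), (x=3, y=5)
  Distance 8: (x=0, y=1), (x=1, y=2)
  Distance 9: (x=0, y=0), (x=0, y=2)
  Distance 10: (x=0, y=3)
  Distance 11: (x=0, y=4)
  Distance 12: (x=0, y=5)
  Distance 13: (x=1, y=5)
Total reachable: 46 (grid has 46 open cells total)

Answer: Reachable cells: 46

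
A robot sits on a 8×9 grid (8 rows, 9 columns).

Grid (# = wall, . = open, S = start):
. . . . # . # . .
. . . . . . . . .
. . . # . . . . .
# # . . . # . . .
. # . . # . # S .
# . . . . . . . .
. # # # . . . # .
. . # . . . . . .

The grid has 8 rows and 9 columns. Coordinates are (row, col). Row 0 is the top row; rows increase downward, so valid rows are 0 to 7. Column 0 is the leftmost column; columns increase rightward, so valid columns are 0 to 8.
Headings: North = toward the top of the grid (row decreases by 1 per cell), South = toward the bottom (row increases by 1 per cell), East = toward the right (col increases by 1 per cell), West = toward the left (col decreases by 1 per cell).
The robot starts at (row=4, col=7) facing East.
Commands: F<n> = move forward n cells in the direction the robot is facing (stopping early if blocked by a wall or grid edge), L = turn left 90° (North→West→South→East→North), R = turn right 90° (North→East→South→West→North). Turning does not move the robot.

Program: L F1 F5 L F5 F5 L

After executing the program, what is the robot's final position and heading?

Start: (row=4, col=7), facing East
  L: turn left, now facing North
  F1: move forward 1, now at (row=3, col=7)
  F5: move forward 3/5 (blocked), now at (row=0, col=7)
  L: turn left, now facing West
  F5: move forward 0/5 (blocked), now at (row=0, col=7)
  F5: move forward 0/5 (blocked), now at (row=0, col=7)
  L: turn left, now facing South
Final: (row=0, col=7), facing South

Answer: Final position: (row=0, col=7), facing South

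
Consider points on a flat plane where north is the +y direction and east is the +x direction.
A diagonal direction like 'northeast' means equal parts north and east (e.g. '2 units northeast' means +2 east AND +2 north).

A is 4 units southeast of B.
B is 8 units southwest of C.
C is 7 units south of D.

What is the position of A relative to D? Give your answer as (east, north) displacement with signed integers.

Place D at the origin (east=0, north=0).
  C is 7 units south of D: delta (east=+0, north=-7); C at (east=0, north=-7).
  B is 8 units southwest of C: delta (east=-8, north=-8); B at (east=-8, north=-15).
  A is 4 units southeast of B: delta (east=+4, north=-4); A at (east=-4, north=-19).
Therefore A relative to D: (east=-4, north=-19).

Answer: A is at (east=-4, north=-19) relative to D.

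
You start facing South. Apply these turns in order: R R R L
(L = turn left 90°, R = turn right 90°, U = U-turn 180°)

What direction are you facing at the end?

Start: South
  R (right (90° clockwise)) -> West
  R (right (90° clockwise)) -> North
  R (right (90° clockwise)) -> East
  L (left (90° counter-clockwise)) -> North
Final: North

Answer: Final heading: North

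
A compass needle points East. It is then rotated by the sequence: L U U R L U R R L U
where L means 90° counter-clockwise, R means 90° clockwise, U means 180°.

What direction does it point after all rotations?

Start: East
  L (left (90° counter-clockwise)) -> North
  U (U-turn (180°)) -> South
  U (U-turn (180°)) -> North
  R (right (90° clockwise)) -> East
  L (left (90° counter-clockwise)) -> North
  U (U-turn (180°)) -> South
  R (right (90° clockwise)) -> West
  R (right (90° clockwise)) -> North
  L (left (90° counter-clockwise)) -> West
  U (U-turn (180°)) -> East
Final: East

Answer: Final heading: East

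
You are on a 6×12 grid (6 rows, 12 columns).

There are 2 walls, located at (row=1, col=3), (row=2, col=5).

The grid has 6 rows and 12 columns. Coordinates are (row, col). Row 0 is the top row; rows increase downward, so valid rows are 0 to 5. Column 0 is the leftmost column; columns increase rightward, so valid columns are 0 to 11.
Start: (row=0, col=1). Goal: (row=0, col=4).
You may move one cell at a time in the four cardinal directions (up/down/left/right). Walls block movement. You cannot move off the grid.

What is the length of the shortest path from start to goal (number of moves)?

Answer: Shortest path length: 3

Derivation:
BFS from (row=0, col=1) until reaching (row=0, col=4):
  Distance 0: (row=0, col=1)
  Distance 1: (row=0, col=0), (row=0, col=2), (row=1, col=1)
  Distance 2: (row=0, col=3), (row=1, col=0), (row=1, col=2), (row=2, col=1)
  Distance 3: (row=0, col=4), (row=2, col=0), (row=2, col=2), (row=3, col=1)  <- goal reached here
One shortest path (3 moves): (row=0, col=1) -> (row=0, col=2) -> (row=0, col=3) -> (row=0, col=4)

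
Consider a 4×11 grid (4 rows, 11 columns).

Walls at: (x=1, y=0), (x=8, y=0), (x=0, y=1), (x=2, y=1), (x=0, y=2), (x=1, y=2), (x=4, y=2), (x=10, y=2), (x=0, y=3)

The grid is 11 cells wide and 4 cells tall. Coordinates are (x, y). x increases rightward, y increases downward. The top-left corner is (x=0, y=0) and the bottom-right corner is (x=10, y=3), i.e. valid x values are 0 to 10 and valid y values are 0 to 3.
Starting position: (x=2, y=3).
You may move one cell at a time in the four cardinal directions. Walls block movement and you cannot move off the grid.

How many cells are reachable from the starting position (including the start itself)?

BFS flood-fill from (x=2, y=3):
  Distance 0: (x=2, y=3)
  Distance 1: (x=2, y=2), (x=1, y=3), (x=3, y=3)
  Distance 2: (x=3, y=2), (x=4, y=3)
  Distance 3: (x=3, y=1), (x=5, y=3)
  Distance 4: (x=3, y=0), (x=4, y=1), (x=5, y=2), (x=6, y=3)
  Distance 5: (x=2, y=0), (x=4, y=0), (x=5, y=1), (x=6, y=2), (x=7, y=3)
  Distance 6: (x=5, y=0), (x=6, y=1), (x=7, y=2), (x=8, y=3)
  Distance 7: (x=6, y=0), (x=7, y=1), (x=8, y=2), (x=9, y=3)
  Distance 8: (x=7, y=0), (x=8, y=1), (x=9, y=2), (x=10, y=3)
  Distance 9: (x=9, y=1)
  Distance 10: (x=9, y=0), (x=10, y=1)
  Distance 11: (x=10, y=0)
Total reachable: 33 (grid has 35 open cells total)

Answer: Reachable cells: 33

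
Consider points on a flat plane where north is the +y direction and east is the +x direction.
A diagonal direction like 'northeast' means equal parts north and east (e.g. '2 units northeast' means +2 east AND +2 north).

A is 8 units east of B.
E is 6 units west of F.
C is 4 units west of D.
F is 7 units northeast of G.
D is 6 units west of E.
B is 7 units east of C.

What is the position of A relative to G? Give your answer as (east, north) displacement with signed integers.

Answer: A is at (east=6, north=7) relative to G.

Derivation:
Place G at the origin (east=0, north=0).
  F is 7 units northeast of G: delta (east=+7, north=+7); F at (east=7, north=7).
  E is 6 units west of F: delta (east=-6, north=+0); E at (east=1, north=7).
  D is 6 units west of E: delta (east=-6, north=+0); D at (east=-5, north=7).
  C is 4 units west of D: delta (east=-4, north=+0); C at (east=-9, north=7).
  B is 7 units east of C: delta (east=+7, north=+0); B at (east=-2, north=7).
  A is 8 units east of B: delta (east=+8, north=+0); A at (east=6, north=7).
Therefore A relative to G: (east=6, north=7).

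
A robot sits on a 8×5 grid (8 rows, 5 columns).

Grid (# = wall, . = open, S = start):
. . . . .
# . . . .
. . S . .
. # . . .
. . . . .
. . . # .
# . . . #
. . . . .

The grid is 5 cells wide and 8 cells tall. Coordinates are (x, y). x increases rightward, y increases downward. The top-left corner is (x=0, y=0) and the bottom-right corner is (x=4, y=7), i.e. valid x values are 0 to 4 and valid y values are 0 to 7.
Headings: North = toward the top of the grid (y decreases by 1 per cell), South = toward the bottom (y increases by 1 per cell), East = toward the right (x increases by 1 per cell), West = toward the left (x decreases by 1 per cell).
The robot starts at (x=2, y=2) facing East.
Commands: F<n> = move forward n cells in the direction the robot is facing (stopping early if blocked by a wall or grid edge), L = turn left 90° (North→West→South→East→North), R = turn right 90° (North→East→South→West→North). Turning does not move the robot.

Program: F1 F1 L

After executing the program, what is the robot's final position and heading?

Answer: Final position: (x=4, y=2), facing North

Derivation:
Start: (x=2, y=2), facing East
  F1: move forward 1, now at (x=3, y=2)
  F1: move forward 1, now at (x=4, y=2)
  L: turn left, now facing North
Final: (x=4, y=2), facing North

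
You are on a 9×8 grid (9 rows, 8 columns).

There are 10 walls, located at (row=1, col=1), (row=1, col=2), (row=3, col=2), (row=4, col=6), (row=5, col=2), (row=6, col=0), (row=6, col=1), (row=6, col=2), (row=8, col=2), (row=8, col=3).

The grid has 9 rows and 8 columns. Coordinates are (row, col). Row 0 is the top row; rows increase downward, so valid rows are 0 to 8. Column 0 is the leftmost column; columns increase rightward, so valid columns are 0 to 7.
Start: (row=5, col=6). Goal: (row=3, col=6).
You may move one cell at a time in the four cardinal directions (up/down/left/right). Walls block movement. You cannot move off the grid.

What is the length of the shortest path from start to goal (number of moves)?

BFS from (row=5, col=6) until reaching (row=3, col=6):
  Distance 0: (row=5, col=6)
  Distance 1: (row=5, col=5), (row=5, col=7), (row=6, col=6)
  Distance 2: (row=4, col=5), (row=4, col=7), (row=5, col=4), (row=6, col=5), (row=6, col=7), (row=7, col=6)
  Distance 3: (row=3, col=5), (row=3, col=7), (row=4, col=4), (row=5, col=3), (row=6, col=4), (row=7, col=5), (row=7, col=7), (row=8, col=6)
  Distance 4: (row=2, col=5), (row=2, col=7), (row=3, col=4), (row=3, col=6), (row=4, col=3), (row=6, col=3), (row=7, col=4), (row=8, col=5), (row=8, col=7)  <- goal reached here
One shortest path (4 moves): (row=5, col=6) -> (row=5, col=7) -> (row=4, col=7) -> (row=3, col=7) -> (row=3, col=6)

Answer: Shortest path length: 4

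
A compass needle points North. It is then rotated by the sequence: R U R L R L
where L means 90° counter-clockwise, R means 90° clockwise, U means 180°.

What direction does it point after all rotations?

Start: North
  R (right (90° clockwise)) -> East
  U (U-turn (180°)) -> West
  R (right (90° clockwise)) -> North
  L (left (90° counter-clockwise)) -> West
  R (right (90° clockwise)) -> North
  L (left (90° counter-clockwise)) -> West
Final: West

Answer: Final heading: West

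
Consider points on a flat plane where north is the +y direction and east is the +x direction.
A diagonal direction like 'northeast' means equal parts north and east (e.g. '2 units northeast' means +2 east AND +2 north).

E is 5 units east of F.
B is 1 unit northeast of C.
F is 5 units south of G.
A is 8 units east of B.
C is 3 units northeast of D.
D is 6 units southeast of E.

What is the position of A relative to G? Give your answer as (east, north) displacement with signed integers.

Answer: A is at (east=23, north=-7) relative to G.

Derivation:
Place G at the origin (east=0, north=0).
  F is 5 units south of G: delta (east=+0, north=-5); F at (east=0, north=-5).
  E is 5 units east of F: delta (east=+5, north=+0); E at (east=5, north=-5).
  D is 6 units southeast of E: delta (east=+6, north=-6); D at (east=11, north=-11).
  C is 3 units northeast of D: delta (east=+3, north=+3); C at (east=14, north=-8).
  B is 1 unit northeast of C: delta (east=+1, north=+1); B at (east=15, north=-7).
  A is 8 units east of B: delta (east=+8, north=+0); A at (east=23, north=-7).
Therefore A relative to G: (east=23, north=-7).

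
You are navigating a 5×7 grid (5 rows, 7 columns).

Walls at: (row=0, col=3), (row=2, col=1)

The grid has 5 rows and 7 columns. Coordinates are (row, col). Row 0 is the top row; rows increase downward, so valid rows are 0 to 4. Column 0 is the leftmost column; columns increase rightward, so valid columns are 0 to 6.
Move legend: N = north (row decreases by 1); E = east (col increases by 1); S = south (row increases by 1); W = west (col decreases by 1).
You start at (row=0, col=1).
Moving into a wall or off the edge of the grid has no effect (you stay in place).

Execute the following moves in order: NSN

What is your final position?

Start: (row=0, col=1)
  N (north): blocked, stay at (row=0, col=1)
  S (south): (row=0, col=1) -> (row=1, col=1)
  N (north): (row=1, col=1) -> (row=0, col=1)
Final: (row=0, col=1)

Answer: Final position: (row=0, col=1)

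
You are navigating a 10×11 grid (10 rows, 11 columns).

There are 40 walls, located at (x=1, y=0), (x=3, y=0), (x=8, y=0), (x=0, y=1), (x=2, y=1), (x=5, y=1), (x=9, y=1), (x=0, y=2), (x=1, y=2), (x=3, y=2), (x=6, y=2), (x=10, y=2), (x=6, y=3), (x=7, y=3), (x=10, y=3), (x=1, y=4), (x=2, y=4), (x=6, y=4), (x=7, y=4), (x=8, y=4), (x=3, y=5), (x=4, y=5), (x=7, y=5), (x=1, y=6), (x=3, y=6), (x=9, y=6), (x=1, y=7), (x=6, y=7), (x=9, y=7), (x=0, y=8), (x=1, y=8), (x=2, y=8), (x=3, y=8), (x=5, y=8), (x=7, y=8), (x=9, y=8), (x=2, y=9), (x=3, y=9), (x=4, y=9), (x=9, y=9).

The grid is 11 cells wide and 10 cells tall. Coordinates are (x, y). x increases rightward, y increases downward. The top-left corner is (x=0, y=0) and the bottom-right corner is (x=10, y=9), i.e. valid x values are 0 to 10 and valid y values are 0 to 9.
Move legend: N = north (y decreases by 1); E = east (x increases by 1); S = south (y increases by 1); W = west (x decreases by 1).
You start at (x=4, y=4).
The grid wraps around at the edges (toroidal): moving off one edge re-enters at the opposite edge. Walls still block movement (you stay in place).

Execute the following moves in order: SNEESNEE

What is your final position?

Answer: Final position: (x=5, y=3)

Derivation:
Start: (x=4, y=4)
  S (south): blocked, stay at (x=4, y=4)
  N (north): (x=4, y=4) -> (x=4, y=3)
  E (east): (x=4, y=3) -> (x=5, y=3)
  E (east): blocked, stay at (x=5, y=3)
  S (south): (x=5, y=3) -> (x=5, y=4)
  N (north): (x=5, y=4) -> (x=5, y=3)
  E (east): blocked, stay at (x=5, y=3)
  E (east): blocked, stay at (x=5, y=3)
Final: (x=5, y=3)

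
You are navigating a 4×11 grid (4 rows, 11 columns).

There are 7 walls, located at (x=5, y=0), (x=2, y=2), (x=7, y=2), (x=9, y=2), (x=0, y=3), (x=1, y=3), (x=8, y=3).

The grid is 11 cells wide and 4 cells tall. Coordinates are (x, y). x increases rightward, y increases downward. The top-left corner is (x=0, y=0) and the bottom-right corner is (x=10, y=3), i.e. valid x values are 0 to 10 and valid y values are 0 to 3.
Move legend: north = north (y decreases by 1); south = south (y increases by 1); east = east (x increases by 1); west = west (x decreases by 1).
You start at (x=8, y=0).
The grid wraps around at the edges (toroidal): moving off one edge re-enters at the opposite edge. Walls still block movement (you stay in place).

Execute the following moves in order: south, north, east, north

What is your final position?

Start: (x=8, y=0)
  south (south): (x=8, y=0) -> (x=8, y=1)
  north (north): (x=8, y=1) -> (x=8, y=0)
  east (east): (x=8, y=0) -> (x=9, y=0)
  north (north): (x=9, y=0) -> (x=9, y=3)
Final: (x=9, y=3)

Answer: Final position: (x=9, y=3)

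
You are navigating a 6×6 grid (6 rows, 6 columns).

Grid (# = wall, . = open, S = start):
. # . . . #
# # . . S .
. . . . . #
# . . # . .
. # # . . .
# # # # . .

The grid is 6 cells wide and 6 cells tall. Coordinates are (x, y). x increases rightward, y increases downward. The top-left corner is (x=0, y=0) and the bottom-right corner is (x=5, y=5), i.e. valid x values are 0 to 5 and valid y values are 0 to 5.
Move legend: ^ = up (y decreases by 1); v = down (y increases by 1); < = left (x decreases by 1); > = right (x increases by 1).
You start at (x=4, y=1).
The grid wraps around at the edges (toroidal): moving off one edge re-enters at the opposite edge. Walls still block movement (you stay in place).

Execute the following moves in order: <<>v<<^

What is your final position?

Answer: Final position: (x=1, y=2)

Derivation:
Start: (x=4, y=1)
  < (left): (x=4, y=1) -> (x=3, y=1)
  < (left): (x=3, y=1) -> (x=2, y=1)
  > (right): (x=2, y=1) -> (x=3, y=1)
  v (down): (x=3, y=1) -> (x=3, y=2)
  < (left): (x=3, y=2) -> (x=2, y=2)
  < (left): (x=2, y=2) -> (x=1, y=2)
  ^ (up): blocked, stay at (x=1, y=2)
Final: (x=1, y=2)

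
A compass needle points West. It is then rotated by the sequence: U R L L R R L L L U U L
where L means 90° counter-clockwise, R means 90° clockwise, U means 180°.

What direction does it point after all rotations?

Answer: Final heading: South

Derivation:
Start: West
  U (U-turn (180°)) -> East
  R (right (90° clockwise)) -> South
  L (left (90° counter-clockwise)) -> East
  L (left (90° counter-clockwise)) -> North
  R (right (90° clockwise)) -> East
  R (right (90° clockwise)) -> South
  L (left (90° counter-clockwise)) -> East
  L (left (90° counter-clockwise)) -> North
  L (left (90° counter-clockwise)) -> West
  U (U-turn (180°)) -> East
  U (U-turn (180°)) -> West
  L (left (90° counter-clockwise)) -> South
Final: South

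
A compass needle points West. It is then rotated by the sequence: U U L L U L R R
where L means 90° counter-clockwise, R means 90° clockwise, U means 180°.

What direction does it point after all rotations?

Answer: Final heading: North

Derivation:
Start: West
  U (U-turn (180°)) -> East
  U (U-turn (180°)) -> West
  L (left (90° counter-clockwise)) -> South
  L (left (90° counter-clockwise)) -> East
  U (U-turn (180°)) -> West
  L (left (90° counter-clockwise)) -> South
  R (right (90° clockwise)) -> West
  R (right (90° clockwise)) -> North
Final: North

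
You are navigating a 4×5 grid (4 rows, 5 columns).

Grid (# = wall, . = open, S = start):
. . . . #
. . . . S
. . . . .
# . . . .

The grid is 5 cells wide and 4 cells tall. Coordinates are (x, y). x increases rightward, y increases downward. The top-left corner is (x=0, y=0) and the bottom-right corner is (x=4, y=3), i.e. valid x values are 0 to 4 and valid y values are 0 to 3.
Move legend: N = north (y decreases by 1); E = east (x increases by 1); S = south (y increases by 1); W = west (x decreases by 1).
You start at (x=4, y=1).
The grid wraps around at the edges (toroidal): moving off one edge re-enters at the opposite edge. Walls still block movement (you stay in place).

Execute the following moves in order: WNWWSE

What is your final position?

Answer: Final position: (x=2, y=1)

Derivation:
Start: (x=4, y=1)
  W (west): (x=4, y=1) -> (x=3, y=1)
  N (north): (x=3, y=1) -> (x=3, y=0)
  W (west): (x=3, y=0) -> (x=2, y=0)
  W (west): (x=2, y=0) -> (x=1, y=0)
  S (south): (x=1, y=0) -> (x=1, y=1)
  E (east): (x=1, y=1) -> (x=2, y=1)
Final: (x=2, y=1)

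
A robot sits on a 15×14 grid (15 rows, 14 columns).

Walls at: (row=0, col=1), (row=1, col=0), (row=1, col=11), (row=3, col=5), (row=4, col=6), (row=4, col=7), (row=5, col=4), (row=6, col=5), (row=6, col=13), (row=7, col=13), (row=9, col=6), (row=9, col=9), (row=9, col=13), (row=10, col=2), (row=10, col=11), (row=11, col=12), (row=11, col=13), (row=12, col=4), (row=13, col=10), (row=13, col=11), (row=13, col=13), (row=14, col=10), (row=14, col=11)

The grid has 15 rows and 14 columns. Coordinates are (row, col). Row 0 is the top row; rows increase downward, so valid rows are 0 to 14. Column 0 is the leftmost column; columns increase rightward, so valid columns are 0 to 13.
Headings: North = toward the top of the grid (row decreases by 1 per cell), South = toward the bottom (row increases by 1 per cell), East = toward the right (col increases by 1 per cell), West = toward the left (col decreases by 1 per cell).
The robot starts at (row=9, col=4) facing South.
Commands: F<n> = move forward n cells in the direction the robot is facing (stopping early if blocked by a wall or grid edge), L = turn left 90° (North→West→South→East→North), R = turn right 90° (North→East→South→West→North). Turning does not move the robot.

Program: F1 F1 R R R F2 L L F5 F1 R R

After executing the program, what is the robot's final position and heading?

Start: (row=9, col=4), facing South
  F1: move forward 1, now at (row=10, col=4)
  F1: move forward 1, now at (row=11, col=4)
  R: turn right, now facing West
  R: turn right, now facing North
  R: turn right, now facing East
  F2: move forward 2, now at (row=11, col=6)
  L: turn left, now facing North
  L: turn left, now facing West
  F5: move forward 5, now at (row=11, col=1)
  F1: move forward 1, now at (row=11, col=0)
  R: turn right, now facing North
  R: turn right, now facing East
Final: (row=11, col=0), facing East

Answer: Final position: (row=11, col=0), facing East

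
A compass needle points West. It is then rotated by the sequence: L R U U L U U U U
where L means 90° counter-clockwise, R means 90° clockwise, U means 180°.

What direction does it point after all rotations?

Start: West
  L (left (90° counter-clockwise)) -> South
  R (right (90° clockwise)) -> West
  U (U-turn (180°)) -> East
  U (U-turn (180°)) -> West
  L (left (90° counter-clockwise)) -> South
  U (U-turn (180°)) -> North
  U (U-turn (180°)) -> South
  U (U-turn (180°)) -> North
  U (U-turn (180°)) -> South
Final: South

Answer: Final heading: South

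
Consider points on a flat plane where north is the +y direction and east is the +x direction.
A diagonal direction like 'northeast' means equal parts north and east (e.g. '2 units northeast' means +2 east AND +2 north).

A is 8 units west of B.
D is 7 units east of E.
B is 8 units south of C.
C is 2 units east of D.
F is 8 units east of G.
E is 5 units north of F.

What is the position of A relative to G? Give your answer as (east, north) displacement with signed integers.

Place G at the origin (east=0, north=0).
  F is 8 units east of G: delta (east=+8, north=+0); F at (east=8, north=0).
  E is 5 units north of F: delta (east=+0, north=+5); E at (east=8, north=5).
  D is 7 units east of E: delta (east=+7, north=+0); D at (east=15, north=5).
  C is 2 units east of D: delta (east=+2, north=+0); C at (east=17, north=5).
  B is 8 units south of C: delta (east=+0, north=-8); B at (east=17, north=-3).
  A is 8 units west of B: delta (east=-8, north=+0); A at (east=9, north=-3).
Therefore A relative to G: (east=9, north=-3).

Answer: A is at (east=9, north=-3) relative to G.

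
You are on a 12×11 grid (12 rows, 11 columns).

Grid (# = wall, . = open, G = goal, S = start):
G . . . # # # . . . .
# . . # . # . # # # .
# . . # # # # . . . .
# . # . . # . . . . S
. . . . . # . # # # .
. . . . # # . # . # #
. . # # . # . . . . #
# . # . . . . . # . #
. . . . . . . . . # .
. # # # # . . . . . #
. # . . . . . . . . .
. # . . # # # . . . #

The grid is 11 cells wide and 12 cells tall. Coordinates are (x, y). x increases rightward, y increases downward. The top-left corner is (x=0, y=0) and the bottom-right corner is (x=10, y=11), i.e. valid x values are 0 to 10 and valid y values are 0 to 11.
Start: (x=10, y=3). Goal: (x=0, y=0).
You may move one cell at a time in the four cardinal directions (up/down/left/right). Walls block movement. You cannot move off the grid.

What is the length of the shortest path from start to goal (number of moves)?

Answer: Shortest path length: 23

Derivation:
BFS from (x=10, y=3) until reaching (x=0, y=0):
  Distance 0: (x=10, y=3)
  Distance 1: (x=10, y=2), (x=9, y=3), (x=10, y=4)
  Distance 2: (x=10, y=1), (x=9, y=2), (x=8, y=3)
  Distance 3: (x=10, y=0), (x=8, y=2), (x=7, y=3)
  Distance 4: (x=9, y=0), (x=7, y=2), (x=6, y=3)
  Distance 5: (x=8, y=0), (x=6, y=4)
  Distance 6: (x=7, y=0), (x=6, y=5)
  Distance 7: (x=6, y=6)
  Distance 8: (x=7, y=6), (x=6, y=7)
  Distance 9: (x=8, y=6), (x=5, y=7), (x=7, y=7), (x=6, y=8)
  Distance 10: (x=8, y=5), (x=9, y=6), (x=4, y=7), (x=5, y=8), (x=7, y=8), (x=6, y=9)
  Distance 11: (x=4, y=6), (x=3, y=7), (x=9, y=7), (x=4, y=8), (x=8, y=8), (x=5, y=9), (x=7, y=9), (x=6, y=10)
  Distance 12: (x=3, y=8), (x=8, y=9), (x=5, y=10), (x=7, y=10)
  Distance 13: (x=2, y=8), (x=9, y=9), (x=4, y=10), (x=8, y=10), (x=7, y=11)
  Distance 14: (x=1, y=8), (x=3, y=10), (x=9, y=10), (x=8, y=11)
  Distance 15: (x=1, y=7), (x=0, y=8), (x=2, y=10), (x=10, y=10), (x=3, y=11), (x=9, y=11)
  Distance 16: (x=1, y=6), (x=0, y=9), (x=2, y=11)
  Distance 17: (x=1, y=5), (x=0, y=6), (x=0, y=10)
  Distance 18: (x=1, y=4), (x=0, y=5), (x=2, y=5), (x=0, y=11)
  Distance 19: (x=1, y=3), (x=0, y=4), (x=2, y=4), (x=3, y=5)
  Distance 20: (x=1, y=2), (x=3, y=4)
  Distance 21: (x=1, y=1), (x=2, y=2), (x=3, y=3), (x=4, y=4)
  Distance 22: (x=1, y=0), (x=2, y=1), (x=4, y=3)
  Distance 23: (x=0, y=0), (x=2, y=0)  <- goal reached here
One shortest path (23 moves): (x=10, y=3) -> (x=9, y=3) -> (x=8, y=3) -> (x=7, y=3) -> (x=6, y=3) -> (x=6, y=4) -> (x=6, y=5) -> (x=6, y=6) -> (x=6, y=7) -> (x=5, y=7) -> (x=4, y=7) -> (x=3, y=7) -> (x=3, y=8) -> (x=2, y=8) -> (x=1, y=8) -> (x=1, y=7) -> (x=1, y=6) -> (x=1, y=5) -> (x=1, y=4) -> (x=1, y=3) -> (x=1, y=2) -> (x=1, y=1) -> (x=1, y=0) -> (x=0, y=0)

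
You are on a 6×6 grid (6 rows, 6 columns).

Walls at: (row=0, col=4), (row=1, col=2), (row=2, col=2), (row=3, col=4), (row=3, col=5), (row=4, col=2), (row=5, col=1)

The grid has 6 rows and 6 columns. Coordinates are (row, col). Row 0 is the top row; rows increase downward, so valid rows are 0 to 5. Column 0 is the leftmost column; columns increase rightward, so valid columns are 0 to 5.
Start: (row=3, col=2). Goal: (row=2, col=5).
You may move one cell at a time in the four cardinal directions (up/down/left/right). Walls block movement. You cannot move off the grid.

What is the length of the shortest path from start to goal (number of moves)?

Answer: Shortest path length: 4

Derivation:
BFS from (row=3, col=2) until reaching (row=2, col=5):
  Distance 0: (row=3, col=2)
  Distance 1: (row=3, col=1), (row=3, col=3)
  Distance 2: (row=2, col=1), (row=2, col=3), (row=3, col=0), (row=4, col=1), (row=4, col=3)
  Distance 3: (row=1, col=1), (row=1, col=3), (row=2, col=0), (row=2, col=4), (row=4, col=0), (row=4, col=4), (row=5, col=3)
  Distance 4: (row=0, col=1), (row=0, col=3), (row=1, col=0), (row=1, col=4), (row=2, col=5), (row=4, col=5), (row=5, col=0), (row=5, col=2), (row=5, col=4)  <- goal reached here
One shortest path (4 moves): (row=3, col=2) -> (row=3, col=3) -> (row=2, col=3) -> (row=2, col=4) -> (row=2, col=5)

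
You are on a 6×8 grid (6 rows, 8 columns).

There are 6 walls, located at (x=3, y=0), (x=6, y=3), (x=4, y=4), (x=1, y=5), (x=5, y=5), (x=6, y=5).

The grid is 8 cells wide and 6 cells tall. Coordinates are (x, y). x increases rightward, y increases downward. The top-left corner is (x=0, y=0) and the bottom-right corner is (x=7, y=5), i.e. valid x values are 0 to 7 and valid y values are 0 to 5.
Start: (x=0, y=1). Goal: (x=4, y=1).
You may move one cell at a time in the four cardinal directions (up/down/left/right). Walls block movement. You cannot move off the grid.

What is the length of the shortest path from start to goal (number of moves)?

Answer: Shortest path length: 4

Derivation:
BFS from (x=0, y=1) until reaching (x=4, y=1):
  Distance 0: (x=0, y=1)
  Distance 1: (x=0, y=0), (x=1, y=1), (x=0, y=2)
  Distance 2: (x=1, y=0), (x=2, y=1), (x=1, y=2), (x=0, y=3)
  Distance 3: (x=2, y=0), (x=3, y=1), (x=2, y=2), (x=1, y=3), (x=0, y=4)
  Distance 4: (x=4, y=1), (x=3, y=2), (x=2, y=3), (x=1, y=4), (x=0, y=5)  <- goal reached here
One shortest path (4 moves): (x=0, y=1) -> (x=1, y=1) -> (x=2, y=1) -> (x=3, y=1) -> (x=4, y=1)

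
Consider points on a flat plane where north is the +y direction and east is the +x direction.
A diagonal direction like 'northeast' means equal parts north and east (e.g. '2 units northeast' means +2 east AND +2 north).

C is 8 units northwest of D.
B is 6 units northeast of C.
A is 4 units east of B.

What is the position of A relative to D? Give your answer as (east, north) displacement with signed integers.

Place D at the origin (east=0, north=0).
  C is 8 units northwest of D: delta (east=-8, north=+8); C at (east=-8, north=8).
  B is 6 units northeast of C: delta (east=+6, north=+6); B at (east=-2, north=14).
  A is 4 units east of B: delta (east=+4, north=+0); A at (east=2, north=14).
Therefore A relative to D: (east=2, north=14).

Answer: A is at (east=2, north=14) relative to D.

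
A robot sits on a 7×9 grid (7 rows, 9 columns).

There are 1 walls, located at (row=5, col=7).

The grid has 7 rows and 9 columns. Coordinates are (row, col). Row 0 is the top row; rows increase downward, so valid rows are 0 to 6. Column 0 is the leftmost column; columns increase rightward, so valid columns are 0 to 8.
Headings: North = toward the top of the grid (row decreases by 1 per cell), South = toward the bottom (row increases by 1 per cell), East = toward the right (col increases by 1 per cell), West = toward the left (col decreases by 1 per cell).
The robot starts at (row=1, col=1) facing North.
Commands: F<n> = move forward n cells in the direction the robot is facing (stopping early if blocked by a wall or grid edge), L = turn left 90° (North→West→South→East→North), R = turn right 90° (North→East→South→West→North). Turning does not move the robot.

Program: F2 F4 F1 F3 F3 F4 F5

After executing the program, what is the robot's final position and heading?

Answer: Final position: (row=0, col=1), facing North

Derivation:
Start: (row=1, col=1), facing North
  F2: move forward 1/2 (blocked), now at (row=0, col=1)
  F4: move forward 0/4 (blocked), now at (row=0, col=1)
  F1: move forward 0/1 (blocked), now at (row=0, col=1)
  F3: move forward 0/3 (blocked), now at (row=0, col=1)
  F3: move forward 0/3 (blocked), now at (row=0, col=1)
  F4: move forward 0/4 (blocked), now at (row=0, col=1)
  F5: move forward 0/5 (blocked), now at (row=0, col=1)
Final: (row=0, col=1), facing North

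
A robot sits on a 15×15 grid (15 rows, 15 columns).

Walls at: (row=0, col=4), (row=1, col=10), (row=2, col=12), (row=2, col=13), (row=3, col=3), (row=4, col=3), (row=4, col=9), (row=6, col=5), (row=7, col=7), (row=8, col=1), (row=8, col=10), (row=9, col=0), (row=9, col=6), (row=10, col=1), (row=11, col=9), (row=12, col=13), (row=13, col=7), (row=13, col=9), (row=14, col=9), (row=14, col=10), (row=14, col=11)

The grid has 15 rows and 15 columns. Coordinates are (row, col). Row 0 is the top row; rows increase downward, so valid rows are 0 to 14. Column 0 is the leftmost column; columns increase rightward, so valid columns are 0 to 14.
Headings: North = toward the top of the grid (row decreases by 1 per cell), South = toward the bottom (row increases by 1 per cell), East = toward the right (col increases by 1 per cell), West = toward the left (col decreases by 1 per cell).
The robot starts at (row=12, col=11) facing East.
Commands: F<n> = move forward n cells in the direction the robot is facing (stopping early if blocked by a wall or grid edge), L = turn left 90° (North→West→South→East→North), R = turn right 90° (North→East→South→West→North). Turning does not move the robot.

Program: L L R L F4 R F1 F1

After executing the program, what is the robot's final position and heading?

Start: (row=12, col=11), facing East
  L: turn left, now facing North
  L: turn left, now facing West
  R: turn right, now facing North
  L: turn left, now facing West
  F4: move forward 4, now at (row=12, col=7)
  R: turn right, now facing North
  F1: move forward 1, now at (row=11, col=7)
  F1: move forward 1, now at (row=10, col=7)
Final: (row=10, col=7), facing North

Answer: Final position: (row=10, col=7), facing North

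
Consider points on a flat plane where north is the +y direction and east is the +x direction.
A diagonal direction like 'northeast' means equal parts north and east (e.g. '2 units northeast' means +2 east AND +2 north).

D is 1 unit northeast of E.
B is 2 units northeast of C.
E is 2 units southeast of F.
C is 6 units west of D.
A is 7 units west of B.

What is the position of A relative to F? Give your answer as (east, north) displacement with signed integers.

Answer: A is at (east=-8, north=1) relative to F.

Derivation:
Place F at the origin (east=0, north=0).
  E is 2 units southeast of F: delta (east=+2, north=-2); E at (east=2, north=-2).
  D is 1 unit northeast of E: delta (east=+1, north=+1); D at (east=3, north=-1).
  C is 6 units west of D: delta (east=-6, north=+0); C at (east=-3, north=-1).
  B is 2 units northeast of C: delta (east=+2, north=+2); B at (east=-1, north=1).
  A is 7 units west of B: delta (east=-7, north=+0); A at (east=-8, north=1).
Therefore A relative to F: (east=-8, north=1).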